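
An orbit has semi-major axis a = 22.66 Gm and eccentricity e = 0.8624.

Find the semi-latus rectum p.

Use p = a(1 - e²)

Convert to SI: a = 22.66 Gm = 2.266e+10 m.
p = a (1 − e²).
p = 2.266e+10 · (1 − (0.8624)²) = 2.266e+10 · 0.256266 ≈ 5.807e+09 m = 5.807 Gm.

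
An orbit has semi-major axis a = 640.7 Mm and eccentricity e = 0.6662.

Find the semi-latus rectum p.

Convert to SI: a = 640.7 Mm = 6.407e+08 m.
p = a (1 − e²).
p = 6.407e+08 · (1 − (0.6662)²) = 6.407e+08 · 0.556178 ≈ 3.563e+08 m = 356.3 Mm.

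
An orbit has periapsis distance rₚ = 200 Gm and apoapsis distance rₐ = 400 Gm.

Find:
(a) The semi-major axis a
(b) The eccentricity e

Convert to SI: rₚ = 200 Gm = 2e+11 m; rₐ = 400 Gm = 4e+11 m.
(a) a = (rₚ + rₐ) / 2 = (2e+11 + 4e+11) / 2 ≈ 3e+11 m = 300 Gm.
(b) e = (rₐ − rₚ) / (rₐ + rₚ) = (4e+11 − 2e+11) / (4e+11 + 2e+11) ≈ 0.3333.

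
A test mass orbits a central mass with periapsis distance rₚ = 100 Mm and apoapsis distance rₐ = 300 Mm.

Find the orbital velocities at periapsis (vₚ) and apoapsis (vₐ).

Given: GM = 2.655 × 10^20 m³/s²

Convert to SI: rₚ = 100 Mm = 1e+08 m; rₐ = 300 Mm = 3e+08 m.
Use the vis-viva equation v² = GM(2/r − 1/a) with a = (rₚ + rₐ)/2 = (1e+08 + 3e+08)/2 = 2e+08 m.
vₚ = √(GM · (2/rₚ − 1/a)) = √(2.655e+20 · (2/1e+08 − 1/2e+08)) m/s ≈ 1.996e+06 m/s = 1996 km/s.
vₐ = √(GM · (2/rₐ − 1/a)) = √(2.655e+20 · (2/3e+08 − 1/2e+08)) m/s ≈ 6.652e+05 m/s = 665.2 km/s.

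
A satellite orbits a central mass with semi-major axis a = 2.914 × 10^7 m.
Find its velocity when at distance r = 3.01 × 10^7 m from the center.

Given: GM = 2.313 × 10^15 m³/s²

Vis-viva: v = √(GM · (2/r − 1/a)).
2/r − 1/a = 2/3.01e+07 − 1/2.914e+07 = 3.21281e-08 m⁻¹.
v = √(2.313e+15 · 3.21281e-08) m/s ≈ 8620 m/s = 8.62 km/s.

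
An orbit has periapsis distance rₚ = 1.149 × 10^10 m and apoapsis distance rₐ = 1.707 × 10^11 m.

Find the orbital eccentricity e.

e = (rₐ − rₚ) / (rₐ + rₚ).
e = (1.707e+11 − 1.149e+10) / (1.707e+11 + 1.149e+10) = 1.5921e+11 / 1.8219e+11 ≈ 0.8739.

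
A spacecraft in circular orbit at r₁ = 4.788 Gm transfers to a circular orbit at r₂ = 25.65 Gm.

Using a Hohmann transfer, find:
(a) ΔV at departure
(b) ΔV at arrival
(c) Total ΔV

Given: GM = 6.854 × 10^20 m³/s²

Convert to SI: r₁ = 4.788 Gm = 4.788e+09 m; r₂ = 25.65 Gm = 2.565e+10 m.
Transfer semi-major axis: a_t = (r₁ + r₂)/2 = (4.788e+09 + 2.565e+10)/2 = 1.5219e+10 m.
Circular speeds: v₁ = √(GM/r₁) = 378351 m/s, v₂ = √(GM/r₂) = 163466 m/s.
Transfer speeds (vis-viva v² = GM(2/r − 1/a_t)): v₁ᵗ = 491186 m/s, v₂ᵗ = 91688 m/s.
(a) ΔV₁ = |v₁ᵗ − v₁| ≈ 1.128e+05 m/s = 112.8 km/s.
(b) ΔV₂ = |v₂ − v₂ᵗ| ≈ 7.178e+04 m/s = 71.78 km/s.
(c) ΔV_total = ΔV₁ + ΔV₂ ≈ 1.846e+05 m/s = 184.6 km/s.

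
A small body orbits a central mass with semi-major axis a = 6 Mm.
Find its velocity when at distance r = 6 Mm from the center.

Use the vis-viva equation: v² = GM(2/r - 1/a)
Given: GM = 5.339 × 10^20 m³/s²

Convert to SI: a = 6 Mm = 6e+06 m; r = 6 Mm = 6e+06 m.
Vis-viva: v = √(GM · (2/r − 1/a)).
2/r − 1/a = 2/6e+06 − 1/6e+06 = 1.66667e-07 m⁻¹.
v = √(5.339e+20 · 1.66667e-07) m/s ≈ 9.433e+06 m/s = 9433 km/s.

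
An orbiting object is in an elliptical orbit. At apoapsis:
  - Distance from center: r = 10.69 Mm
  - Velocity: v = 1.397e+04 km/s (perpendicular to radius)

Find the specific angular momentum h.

Convert to SI: r = 10.69 Mm = 1.069e+07 m; v = 1.397e+04 km/s = 1.397e+07 m/s.
With v perpendicular to r, h = r · v.
h = 1.069e+07 · 1.397e+07 m²/s ≈ 1.493e+14 m²/s.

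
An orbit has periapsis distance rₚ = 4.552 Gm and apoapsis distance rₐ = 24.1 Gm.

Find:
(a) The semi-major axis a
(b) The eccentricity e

Convert to SI: rₚ = 4.552 Gm = 4.552e+09 m; rₐ = 24.1 Gm = 2.41e+10 m.
(a) a = (rₚ + rₐ) / 2 = (4.552e+09 + 2.41e+10) / 2 ≈ 1.433e+10 m = 14.33 Gm.
(b) e = (rₐ − rₚ) / (rₐ + rₚ) = (2.41e+10 − 4.552e+09) / (2.41e+10 + 4.552e+09) ≈ 0.6823.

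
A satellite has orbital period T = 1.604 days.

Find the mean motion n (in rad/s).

Convert to SI: T = 1.604 days = 138586 s.
n = 2π / T.
n = 2π / 138586 s ≈ 4.534e-05 rad/s.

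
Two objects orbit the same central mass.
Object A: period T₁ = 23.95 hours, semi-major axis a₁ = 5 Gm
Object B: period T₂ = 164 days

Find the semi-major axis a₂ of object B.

Convert to SI: T₁ = 23.95 hours = 86220 s; a₁ = 5 Gm = 5e+09 m; T₂ = 164 days = 1.41696e+07 s.
Kepler's third law: (T₁/T₂)² = (a₁/a₂)³ ⇒ a₂ = a₁ · (T₂/T₁)^(2/3).
T₂/T₁ = 1.41696e+07 / 86220 = 164.342.
a₂ = 5e+09 · (164.342)^(2/3) m ≈ 1.5e+11 m = 150 Gm.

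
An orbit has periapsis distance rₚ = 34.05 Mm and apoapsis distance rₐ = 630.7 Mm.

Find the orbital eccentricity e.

Convert to SI: rₚ = 34.05 Mm = 3.405e+07 m; rₐ = 630.7 Mm = 6.307e+08 m.
e = (rₐ − rₚ) / (rₐ + rₚ).
e = (6.307e+08 − 3.405e+07) / (6.307e+08 + 3.405e+07) = 5.9665e+08 / 6.6475e+08 ≈ 0.8976.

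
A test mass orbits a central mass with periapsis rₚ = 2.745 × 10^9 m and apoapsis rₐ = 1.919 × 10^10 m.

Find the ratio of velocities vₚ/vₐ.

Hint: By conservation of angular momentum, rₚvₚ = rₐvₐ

Conservation of angular momentum gives rₚvₚ = rₐvₐ, so vₚ/vₐ = rₐ/rₚ.
vₚ/vₐ = 1.919e+10 / 2.745e+09 ≈ 6.991.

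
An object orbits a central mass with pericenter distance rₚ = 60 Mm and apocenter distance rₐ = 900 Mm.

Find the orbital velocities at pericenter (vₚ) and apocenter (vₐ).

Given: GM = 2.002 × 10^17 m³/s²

Convert to SI: rₚ = 60 Mm = 6e+07 m; rₐ = 900 Mm = 9e+08 m.
Use the vis-viva equation v² = GM(2/r − 1/a) with a = (rₚ + rₐ)/2 = (6e+07 + 9e+08)/2 = 4.8e+08 m.
vₚ = √(GM · (2/rₚ − 1/a)) = √(2.002e+17 · (2/6e+07 − 1/4.8e+08)) m/s ≈ 7.91e+04 m/s = 79.1 km/s.
vₐ = √(GM · (2/rₐ − 1/a)) = √(2.002e+17 · (2/9e+08 − 1/4.8e+08)) m/s ≈ 5273 m/s = 5.273 km/s.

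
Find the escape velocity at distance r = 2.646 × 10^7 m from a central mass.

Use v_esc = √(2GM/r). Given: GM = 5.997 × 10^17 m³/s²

Escape velocity comes from setting total energy to zero: ½v² − GM/r = 0 ⇒ v_esc = √(2GM / r).
v_esc = √(2 · 5.997e+17 / 2.646e+07) m/s ≈ 2.129e+05 m/s = 212.9 km/s.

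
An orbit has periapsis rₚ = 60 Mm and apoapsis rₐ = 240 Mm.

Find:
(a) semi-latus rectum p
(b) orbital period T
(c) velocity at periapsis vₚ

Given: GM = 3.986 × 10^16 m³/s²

Convert to SI: rₚ = 60 Mm = 6e+07 m; rₐ = 240 Mm = 2.4e+08 m.
(a) From a = (rₚ + rₐ)/2 = 1.5e+08 m and e = (rₐ − rₚ)/(rₐ + rₚ) = 0.6, p = a(1 − e²) = 1.5e+08 · (1 − (0.6)²) ≈ 9.6e+07 m
(b) With a = (rₚ + rₐ)/2 = 1.5e+08 m, T = 2π √(a³/GM) = 2π √((1.5e+08)³/3.986e+16) s ≈ 5.782e+04 s
(c) With a = (rₚ + rₐ)/2 = 1.5e+08 m, vₚ = √(GM (2/rₚ − 1/a)) = √(3.986e+16 · (2/6e+07 − 1/1.5e+08)) m/s ≈ 3.26e+04 m/s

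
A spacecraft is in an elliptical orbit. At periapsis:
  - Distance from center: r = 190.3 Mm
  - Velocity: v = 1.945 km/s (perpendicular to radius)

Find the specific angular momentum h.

Convert to SI: r = 190.3 Mm = 1.903e+08 m; v = 1.945 km/s = 1945 m/s.
With v perpendicular to r, h = r · v.
h = 1.903e+08 · 1945 m²/s ≈ 3.701e+11 m²/s.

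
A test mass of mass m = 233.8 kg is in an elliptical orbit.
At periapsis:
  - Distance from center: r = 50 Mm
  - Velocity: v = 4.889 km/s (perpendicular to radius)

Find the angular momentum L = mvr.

Convert to SI: r = 50 Mm = 5e+07 m; v = 4.889 km/s = 4889 m/s.
Since v is perpendicular to r, L = m · v · r.
L = 233.8 · 4889 · 5e+07 kg·m²/s ≈ 5.715e+13 kg·m²/s.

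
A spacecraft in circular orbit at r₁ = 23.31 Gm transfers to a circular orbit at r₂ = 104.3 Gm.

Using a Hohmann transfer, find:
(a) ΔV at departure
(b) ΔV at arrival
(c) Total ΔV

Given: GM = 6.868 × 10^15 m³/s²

Convert to SI: r₁ = 23.31 Gm = 2.331e+10 m; r₂ = 104.3 Gm = 1.043e+11 m.
Transfer semi-major axis: a_t = (r₁ + r₂)/2 = (2.331e+10 + 1.043e+11)/2 = 6.3805e+10 m.
Circular speeds: v₁ = √(GM/r₁) = 542.805 m/s, v₂ = √(GM/r₂) = 256.61 m/s.
Transfer speeds (vis-viva v² = GM(2/r − 1/a_t)): v₁ᵗ = 693.999 m/s, v₂ᵗ = 155.102 m/s.
(a) ΔV₁ = |v₁ᵗ − v₁| ≈ 151.2 m/s = 151.2 m/s.
(b) ΔV₂ = |v₂ − v₂ᵗ| ≈ 101.5 m/s = 101.5 m/s.
(c) ΔV_total = ΔV₁ + ΔV₂ ≈ 252.7 m/s = 252.7 m/s.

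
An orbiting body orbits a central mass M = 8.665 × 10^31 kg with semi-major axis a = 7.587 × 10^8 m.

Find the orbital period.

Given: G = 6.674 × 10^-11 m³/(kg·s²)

GM = G · M = 6.674e-11 · 8.665e+31 = 5.78302e+21 m³/s².
Kepler's third law: T = 2π √(a³ / GM).
Substituting a = 7.587e+08 m and GM = 5.78302e+21 m³/s²:
T = 2π √((7.587e+08)³ / 5.78302e+21) s
T ≈ 1727 s = 28.78 minutes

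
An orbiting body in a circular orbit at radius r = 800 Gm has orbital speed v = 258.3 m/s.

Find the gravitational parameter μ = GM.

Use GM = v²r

Convert to SI: r = 800 Gm = 8e+11 m.
For a circular orbit v² = GM/r, so GM = v² · r.
GM = (258.3)² · 8e+11 m³/s² ≈ 5.338e+16 m³/s² = 5.338 × 10^16 m³/s².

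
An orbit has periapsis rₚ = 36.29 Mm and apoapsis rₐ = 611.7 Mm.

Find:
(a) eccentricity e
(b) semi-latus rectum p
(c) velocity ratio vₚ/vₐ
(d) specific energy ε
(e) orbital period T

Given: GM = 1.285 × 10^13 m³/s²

Convert to SI: rₚ = 36.29 Mm = 3.629e+07 m; rₐ = 611.7 Mm = 6.117e+08 m.
(a) e = (rₐ − rₚ)/(rₐ + rₚ) = (6.117e+08 − 3.629e+07)/(6.117e+08 + 3.629e+07) ≈ 0.888
(b) From a = (rₚ + rₐ)/2 = 3.23995e+08 m and e = (rₐ − rₚ)/(rₐ + rₚ) = 0.887992, p = a(1 − e²) = 3.23995e+08 · (1 − (0.887992)²) ≈ 6.852e+07 m
(c) Conservation of angular momentum (rₚvₚ = rₐvₐ) gives vₚ/vₐ = rₐ/rₚ = 6.117e+08/3.629e+07 ≈ 16.86
(d) With a = (rₚ + rₐ)/2 = 3.23995e+08 m, ε = −GM/(2a) = −1.285e+13/(2 · 3.23995e+08) J/kg ≈ -1.983e+04 J/kg
(e) With a = (rₚ + rₐ)/2 = 3.23995e+08 m, T = 2π √(a³/GM) = 2π √((3.23995e+08)³/1.285e+13) s ≈ 1.022e+07 s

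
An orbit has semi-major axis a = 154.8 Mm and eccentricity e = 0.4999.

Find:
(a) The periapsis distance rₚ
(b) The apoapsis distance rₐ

Convert to SI: a = 154.8 Mm = 1.548e+08 m.
(a) rₚ = a(1 − e) = 1.548e+08 · (1 − 0.4999) = 1.548e+08 · 0.5001 ≈ 7.742e+07 m = 77.42 Mm.
(b) rₐ = a(1 + e) = 1.548e+08 · (1 + 0.4999) = 1.548e+08 · 1.4999 ≈ 2.322e+08 m = 232.2 Mm.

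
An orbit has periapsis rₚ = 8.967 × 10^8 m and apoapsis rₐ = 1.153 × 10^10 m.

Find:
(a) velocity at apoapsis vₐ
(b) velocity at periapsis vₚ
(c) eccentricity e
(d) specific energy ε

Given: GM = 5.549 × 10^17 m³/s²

(a) With a = (rₚ + rₐ)/2 = 6.21335e+09 m, vₐ = √(GM (2/rₐ − 1/a)) = √(5.549e+17 · (2/1.153e+10 − 1/6.21335e+09)) m/s ≈ 2635 m/s
(b) With a = (rₚ + rₐ)/2 = 6.21335e+09 m, vₚ = √(GM (2/rₚ − 1/a)) = √(5.549e+17 · (2/8.967e+08 − 1/6.21335e+09)) m/s ≈ 3.389e+04 m/s
(c) e = (rₐ − rₚ)/(rₐ + rₚ) = (1.153e+10 − 8.967e+08)/(1.153e+10 + 8.967e+08) ≈ 0.8557
(d) With a = (rₚ + rₐ)/2 = 6.21335e+09 m, ε = −GM/(2a) = −5.549e+17/(2 · 6.21335e+09) J/kg ≈ -4.465e+07 J/kg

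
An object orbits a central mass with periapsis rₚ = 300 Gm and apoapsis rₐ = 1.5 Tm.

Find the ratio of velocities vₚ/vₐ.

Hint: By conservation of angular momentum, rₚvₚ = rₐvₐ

Convert to SI: rₚ = 300 Gm = 3e+11 m; rₐ = 1.5 Tm = 1.5e+12 m.
Conservation of angular momentum gives rₚvₚ = rₐvₐ, so vₚ/vₐ = rₐ/rₚ.
vₚ/vₐ = 1.5e+12 / 3e+11 ≈ 5.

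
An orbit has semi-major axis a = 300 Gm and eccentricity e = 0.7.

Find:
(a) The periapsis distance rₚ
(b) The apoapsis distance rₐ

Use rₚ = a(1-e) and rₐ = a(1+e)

Convert to SI: a = 300 Gm = 3e+11 m.
(a) rₚ = a(1 − e) = 3e+11 · (1 − 0.7) = 3e+11 · 0.3 ≈ 9e+10 m = 90 Gm.
(b) rₐ = a(1 + e) = 3e+11 · (1 + 0.7) = 3e+11 · 1.7 ≈ 5.1e+11 m = 510 Gm.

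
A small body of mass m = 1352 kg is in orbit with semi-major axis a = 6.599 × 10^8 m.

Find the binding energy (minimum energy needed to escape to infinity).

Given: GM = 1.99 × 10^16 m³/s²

Total orbital energy is E = −GMm/(2a); binding energy is E_bind = −E = GMm/(2a).
E_bind = 1.99e+16 · 1352 / (2 · 6.599e+08) J ≈ 2.039e+10 J = 20.39 GJ.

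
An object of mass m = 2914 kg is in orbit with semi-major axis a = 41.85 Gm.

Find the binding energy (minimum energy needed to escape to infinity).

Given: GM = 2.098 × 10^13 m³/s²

Convert to SI: a = 41.85 Gm = 4.185e+10 m.
Total orbital energy is E = −GMm/(2a); binding energy is E_bind = −E = GMm/(2a).
E_bind = 2.098e+13 · 2914 / (2 · 4.185e+10) J ≈ 7.304e+05 J = 730.4 kJ.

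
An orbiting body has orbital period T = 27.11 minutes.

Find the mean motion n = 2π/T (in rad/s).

Convert to SI: T = 27.11 minutes = 1626.6 s.
n = 2π / T.
n = 2π / 1626.6 s ≈ 0.003863 rad/s.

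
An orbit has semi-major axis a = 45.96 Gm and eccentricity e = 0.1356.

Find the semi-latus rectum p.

Convert to SI: a = 45.96 Gm = 4.596e+10 m.
p = a (1 − e²).
p = 4.596e+10 · (1 − (0.1356)²) = 4.596e+10 · 0.981613 ≈ 4.511e+10 m = 45.11 Gm.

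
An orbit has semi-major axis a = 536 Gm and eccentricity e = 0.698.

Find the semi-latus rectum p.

Convert to SI: a = 536 Gm = 5.36e+11 m.
p = a (1 − e²).
p = 5.36e+11 · (1 − (0.698)²) = 5.36e+11 · 0.512796 ≈ 2.749e+11 m = 274.9 Gm.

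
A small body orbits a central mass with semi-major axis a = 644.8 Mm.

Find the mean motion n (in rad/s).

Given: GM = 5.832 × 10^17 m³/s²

Convert to SI: a = 644.8 Mm = 6.448e+08 m.
n = √(GM / a³).
n = √(5.832e+17 / (6.448e+08)³) rad/s ≈ 4.664e-05 rad/s.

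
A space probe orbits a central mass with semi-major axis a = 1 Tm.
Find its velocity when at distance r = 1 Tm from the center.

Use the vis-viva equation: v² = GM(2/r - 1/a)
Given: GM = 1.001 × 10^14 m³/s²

Convert to SI: a = 1 Tm = 1e+12 m; r = 1 Tm = 1e+12 m.
Vis-viva: v = √(GM · (2/r − 1/a)).
2/r − 1/a = 2/1e+12 − 1/1e+12 = 1e-12 m⁻¹.
v = √(1.001e+14 · 1e-12) m/s ≈ 10 m/s = 10 m/s.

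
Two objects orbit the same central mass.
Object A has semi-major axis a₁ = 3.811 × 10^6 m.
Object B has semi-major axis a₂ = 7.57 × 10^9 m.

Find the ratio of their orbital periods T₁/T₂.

From Kepler's third law, (T₁/T₂)² = (a₁/a₂)³, so T₁/T₂ = (a₁/a₂)^(3/2).
a₁/a₂ = 3.811e+06 / 7.57e+09 = 0.000503435.
T₁/T₂ = (0.000503435)^(3/2) ≈ 1.13e-05.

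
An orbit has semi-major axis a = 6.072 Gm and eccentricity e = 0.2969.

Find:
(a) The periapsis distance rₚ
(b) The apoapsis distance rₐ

Convert to SI: a = 6.072 Gm = 6.072e+09 m.
(a) rₚ = a(1 − e) = 6.072e+09 · (1 − 0.2969) = 6.072e+09 · 0.7031 ≈ 4.269e+09 m = 4.269 Gm.
(b) rₐ = a(1 + e) = 6.072e+09 · (1 + 0.2969) = 6.072e+09 · 1.2969 ≈ 7.875e+09 m = 7.875 Gm.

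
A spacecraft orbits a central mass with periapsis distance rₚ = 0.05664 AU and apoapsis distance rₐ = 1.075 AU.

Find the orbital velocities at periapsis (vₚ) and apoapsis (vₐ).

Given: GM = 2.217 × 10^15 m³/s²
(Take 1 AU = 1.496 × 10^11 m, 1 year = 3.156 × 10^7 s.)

Convert to SI: rₚ = 0.05664 AU = 8.47334e+09 m; rₐ = 1.075 AU = 1.6082e+11 m.
Use the vis-viva equation v² = GM(2/r − 1/a) with a = (rₚ + rₐ)/2 = (8.47334e+09 + 1.6082e+11)/2 = 8.46467e+10 m.
vₚ = √(GM · (2/rₚ − 1/a)) = √(2.217e+15 · (2/8.47334e+09 − 1/8.46467e+10)) m/s ≈ 705.1 m/s = 0.1487 AU/year.
vₐ = √(GM · (2/rₐ − 1/a)) = √(2.217e+15 · (2/1.6082e+11 − 1/8.46467e+10)) m/s ≈ 37.15 m/s = 0.007837 AU/year.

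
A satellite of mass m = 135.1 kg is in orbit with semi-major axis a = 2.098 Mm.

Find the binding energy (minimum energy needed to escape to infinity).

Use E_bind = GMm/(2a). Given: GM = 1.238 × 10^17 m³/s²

Convert to SI: a = 2.098 Mm = 2.098e+06 m.
Total orbital energy is E = −GMm/(2a); binding energy is E_bind = −E = GMm/(2a).
E_bind = 1.238e+17 · 135.1 / (2 · 2.098e+06) J ≈ 3.986e+12 J = 3.986 TJ.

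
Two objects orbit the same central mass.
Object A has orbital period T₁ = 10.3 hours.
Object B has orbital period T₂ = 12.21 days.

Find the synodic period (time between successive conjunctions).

Convert to SI: T₁ = 10.3 hours = 37080 s; T₂ = 12.21 days = 1.05494e+06 s.
T_syn = |T₁ · T₂ / (T₁ − T₂)|.
T_syn = |37080 · 1.05494e+06 / (37080 − 1.05494e+06)| s ≈ 3.843e+04 s = 10.68 hours.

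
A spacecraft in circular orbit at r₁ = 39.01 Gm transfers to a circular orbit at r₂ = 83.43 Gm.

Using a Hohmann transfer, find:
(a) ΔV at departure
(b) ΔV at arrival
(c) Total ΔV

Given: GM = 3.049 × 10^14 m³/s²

Convert to SI: r₁ = 39.01 Gm = 3.901e+10 m; r₂ = 83.43 Gm = 8.343e+10 m.
Transfer semi-major axis: a_t = (r₁ + r₂)/2 = (3.901e+10 + 8.343e+10)/2 = 6.122e+10 m.
Circular speeds: v₁ = √(GM/r₁) = 88.4078 m/s, v₂ = √(GM/r₂) = 60.453 m/s.
Transfer speeds (vis-viva v² = GM(2/r − 1/a_t)): v₁ᵗ = 103.206 m/s, v₂ᵗ = 48.2568 m/s.
(a) ΔV₁ = |v₁ᵗ − v₁| ≈ 14.8 m/s = 14.8 m/s.
(b) ΔV₂ = |v₂ − v₂ᵗ| ≈ 12.2 m/s = 12.2 m/s.
(c) ΔV_total = ΔV₁ + ΔV₂ ≈ 26.99 m/s = 26.99 m/s.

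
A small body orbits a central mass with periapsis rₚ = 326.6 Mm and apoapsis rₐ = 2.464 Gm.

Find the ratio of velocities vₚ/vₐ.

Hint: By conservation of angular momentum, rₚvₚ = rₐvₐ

Convert to SI: rₚ = 326.6 Mm = 3.266e+08 m; rₐ = 2.464 Gm = 2.464e+09 m.
Conservation of angular momentum gives rₚvₚ = rₐvₐ, so vₚ/vₐ = rₐ/rₚ.
vₚ/vₐ = 2.464e+09 / 3.266e+08 ≈ 7.544.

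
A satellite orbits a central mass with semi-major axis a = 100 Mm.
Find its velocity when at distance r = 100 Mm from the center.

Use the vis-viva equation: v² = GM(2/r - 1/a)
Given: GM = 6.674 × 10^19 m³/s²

Convert to SI: a = 100 Mm = 1e+08 m; r = 100 Mm = 1e+08 m.
Vis-viva: v = √(GM · (2/r − 1/a)).
2/r − 1/a = 2/1e+08 − 1/1e+08 = 1e-08 m⁻¹.
v = √(6.674e+19 · 1e-08) m/s ≈ 8.169e+05 m/s = 816.9 km/s.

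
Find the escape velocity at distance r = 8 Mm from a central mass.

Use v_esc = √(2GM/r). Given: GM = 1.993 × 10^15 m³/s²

Convert to SI: r = 8 Mm = 8e+06 m.
Escape velocity comes from setting total energy to zero: ½v² − GM/r = 0 ⇒ v_esc = √(2GM / r).
v_esc = √(2 · 1.993e+15 / 8e+06) m/s ≈ 2.232e+04 m/s = 22.32 km/s.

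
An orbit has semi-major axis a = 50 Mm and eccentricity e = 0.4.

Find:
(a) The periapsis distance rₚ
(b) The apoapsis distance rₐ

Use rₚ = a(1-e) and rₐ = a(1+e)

Convert to SI: a = 50 Mm = 5e+07 m.
(a) rₚ = a(1 − e) = 5e+07 · (1 − 0.4) = 5e+07 · 0.6 ≈ 3e+07 m = 30 Mm.
(b) rₐ = a(1 + e) = 5e+07 · (1 + 0.4) = 5e+07 · 1.4 ≈ 7e+07 m = 70 Mm.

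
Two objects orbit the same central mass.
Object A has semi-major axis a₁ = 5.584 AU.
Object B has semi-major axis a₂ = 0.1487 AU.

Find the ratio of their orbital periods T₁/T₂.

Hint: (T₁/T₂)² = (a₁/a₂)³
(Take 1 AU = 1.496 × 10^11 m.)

Convert to SI: a₁ = 5.584 AU = 8.35366e+11 m; a₂ = 0.1487 AU = 2.22455e+10 m.
From Kepler's third law, (T₁/T₂)² = (a₁/a₂)³, so T₁/T₂ = (a₁/a₂)^(3/2).
a₁/a₂ = 8.35366e+11 / 2.22455e+10 = 37.5521.
T₁/T₂ = (37.5521)^(3/2) ≈ 230.1.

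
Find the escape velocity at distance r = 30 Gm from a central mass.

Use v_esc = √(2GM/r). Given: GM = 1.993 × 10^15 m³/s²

Convert to SI: r = 30 Gm = 3e+10 m.
Escape velocity comes from setting total energy to zero: ½v² − GM/r = 0 ⇒ v_esc = √(2GM / r).
v_esc = √(2 · 1.993e+15 / 3e+10) m/s ≈ 364.5 m/s = 364.5 m/s.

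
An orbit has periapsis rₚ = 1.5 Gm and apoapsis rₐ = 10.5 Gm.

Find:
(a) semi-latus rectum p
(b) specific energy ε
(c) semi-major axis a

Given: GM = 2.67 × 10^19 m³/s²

Convert to SI: rₚ = 1.5 Gm = 1.5e+09 m; rₐ = 10.5 Gm = 1.05e+10 m.
(a) From a = (rₚ + rₐ)/2 = 6e+09 m and e = (rₐ − rₚ)/(rₐ + rₚ) = 0.75, p = a(1 − e²) = 6e+09 · (1 − (0.75)²) ≈ 2.625e+09 m
(b) With a = (rₚ + rₐ)/2 = 6e+09 m, ε = −GM/(2a) = −2.67e+19/(2 · 6e+09) J/kg ≈ -2.225e+09 J/kg
(c) a = (rₚ + rₐ)/2 = (1.5e+09 + 1.05e+10)/2 ≈ 6e+09 m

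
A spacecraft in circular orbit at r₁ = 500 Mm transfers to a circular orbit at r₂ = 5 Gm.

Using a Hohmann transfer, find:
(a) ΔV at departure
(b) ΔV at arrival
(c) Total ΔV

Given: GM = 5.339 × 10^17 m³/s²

Convert to SI: r₁ = 500 Mm = 5e+08 m; r₂ = 5 Gm = 5e+09 m.
Transfer semi-major axis: a_t = (r₁ + r₂)/2 = (5e+08 + 5e+09)/2 = 2.75e+09 m.
Circular speeds: v₁ = √(GM/r₁) = 32677.2 m/s, v₂ = √(GM/r₂) = 10333.4 m/s.
Transfer speeds (vis-viva v² = GM(2/r − 1/a_t)): v₁ᵗ = 44061.9 m/s, v₂ᵗ = 4406.19 m/s.
(a) ΔV₁ = |v₁ᵗ − v₁| ≈ 1.138e+04 m/s = 11.38 km/s.
(b) ΔV₂ = |v₂ − v₂ᵗ| ≈ 5927 m/s = 5.927 km/s.
(c) ΔV_total = ΔV₁ + ΔV₂ ≈ 1.731e+04 m/s = 17.31 km/s.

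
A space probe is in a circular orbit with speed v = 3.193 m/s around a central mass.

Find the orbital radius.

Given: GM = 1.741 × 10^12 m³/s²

For a circular orbit, v² = GM / r, so r = GM / v².
r = 1.741e+12 / (3.193)² m ≈ 1.708e+11 m = 170.8 Gm.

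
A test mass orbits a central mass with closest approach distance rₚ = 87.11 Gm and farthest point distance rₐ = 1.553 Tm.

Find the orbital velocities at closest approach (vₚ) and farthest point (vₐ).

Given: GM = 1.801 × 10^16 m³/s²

Convert to SI: rₚ = 87.11 Gm = 8.711e+10 m; rₐ = 1.553 Tm = 1.553e+12 m.
Use the vis-viva equation v² = GM(2/r − 1/a) with a = (rₚ + rₐ)/2 = (8.711e+10 + 1.553e+12)/2 = 8.20055e+11 m.
vₚ = √(GM · (2/rₚ − 1/a)) = √(1.801e+16 · (2/8.711e+10 − 1/8.20055e+11)) m/s ≈ 625.7 m/s = 625.7 m/s.
vₐ = √(GM · (2/rₐ − 1/a)) = √(1.801e+16 · (2/1.553e+12 − 1/8.20055e+11)) m/s ≈ 35.1 m/s = 35.1 m/s.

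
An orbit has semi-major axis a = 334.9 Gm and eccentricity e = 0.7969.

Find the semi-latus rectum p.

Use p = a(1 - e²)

Convert to SI: a = 334.9 Gm = 3.349e+11 m.
p = a (1 − e²).
p = 3.349e+11 · (1 − (0.7969)²) = 3.349e+11 · 0.36495 ≈ 1.222e+11 m = 122.2 Gm.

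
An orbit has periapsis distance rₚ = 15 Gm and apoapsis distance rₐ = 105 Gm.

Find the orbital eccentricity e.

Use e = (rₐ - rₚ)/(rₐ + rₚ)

Convert to SI: rₚ = 15 Gm = 1.5e+10 m; rₐ = 105 Gm = 1.05e+11 m.
e = (rₐ − rₚ) / (rₐ + rₚ).
e = (1.05e+11 − 1.5e+10) / (1.05e+11 + 1.5e+10) = 9e+10 / 1.2e+11 ≈ 0.75.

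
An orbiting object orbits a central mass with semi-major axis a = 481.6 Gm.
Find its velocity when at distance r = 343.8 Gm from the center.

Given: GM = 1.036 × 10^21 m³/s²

Convert to SI: a = 481.6 Gm = 4.816e+11 m; r = 343.8 Gm = 3.438e+11 m.
Vis-viva: v = √(GM · (2/r − 1/a)).
2/r − 1/a = 2/3.438e+11 − 1/4.816e+11 = 3.74092e-12 m⁻¹.
v = √(1.036e+21 · 3.74092e-12) m/s ≈ 6.225e+04 m/s = 62.25 km/s.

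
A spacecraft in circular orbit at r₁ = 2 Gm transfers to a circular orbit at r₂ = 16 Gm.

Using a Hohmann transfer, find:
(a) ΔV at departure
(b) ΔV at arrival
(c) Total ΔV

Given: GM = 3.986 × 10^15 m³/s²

Convert to SI: r₁ = 2 Gm = 2e+09 m; r₂ = 16 Gm = 1.6e+10 m.
Transfer semi-major axis: a_t = (r₁ + r₂)/2 = (2e+09 + 1.6e+10)/2 = 9e+09 m.
Circular speeds: v₁ = √(GM/r₁) = 1411.74 m/s, v₂ = √(GM/r₂) = 499.124 m/s.
Transfer speeds (vis-viva v² = GM(2/r − 1/a_t)): v₁ᵗ = 1882.32 m/s, v₂ᵗ = 235.289 m/s.
(a) ΔV₁ = |v₁ᵗ − v₁| ≈ 470.6 m/s = 470.6 m/s.
(b) ΔV₂ = |v₂ − v₂ᵗ| ≈ 263.8 m/s = 263.8 m/s.
(c) ΔV_total = ΔV₁ + ΔV₂ ≈ 734.4 m/s = 734.4 m/s.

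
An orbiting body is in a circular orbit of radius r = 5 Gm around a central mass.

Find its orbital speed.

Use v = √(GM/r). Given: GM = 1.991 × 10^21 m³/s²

Convert to SI: r = 5 Gm = 5e+09 m.
For a circular orbit, gravity supplies the centripetal force, so v = √(GM / r).
v = √(1.991e+21 / 5e+09) m/s ≈ 6.31e+05 m/s = 631 km/s.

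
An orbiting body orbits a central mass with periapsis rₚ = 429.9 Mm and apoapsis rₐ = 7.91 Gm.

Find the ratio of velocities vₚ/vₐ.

Convert to SI: rₚ = 429.9 Mm = 4.299e+08 m; rₐ = 7.91 Gm = 7.91e+09 m.
Conservation of angular momentum gives rₚvₚ = rₐvₐ, so vₚ/vₐ = rₐ/rₚ.
vₚ/vₐ = 7.91e+09 / 4.299e+08 ≈ 18.4.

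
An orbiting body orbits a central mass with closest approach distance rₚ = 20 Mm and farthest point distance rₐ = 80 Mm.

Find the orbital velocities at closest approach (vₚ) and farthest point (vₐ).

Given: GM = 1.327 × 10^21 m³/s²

Convert to SI: rₚ = 20 Mm = 2e+07 m; rₐ = 80 Mm = 8e+07 m.
Use the vis-viva equation v² = GM(2/r − 1/a) with a = (rₚ + rₐ)/2 = (2e+07 + 8e+07)/2 = 5e+07 m.
vₚ = √(GM · (2/rₚ − 1/a)) = √(1.327e+21 · (2/2e+07 − 1/5e+07)) m/s ≈ 1.03e+07 m/s = 1.03e+04 km/s.
vₐ = √(GM · (2/rₐ − 1/a)) = √(1.327e+21 · (2/8e+07 − 1/5e+07)) m/s ≈ 2.576e+06 m/s = 2576 km/s.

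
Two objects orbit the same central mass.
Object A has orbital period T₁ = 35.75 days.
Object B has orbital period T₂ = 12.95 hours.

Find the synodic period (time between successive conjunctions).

Convert to SI: T₁ = 35.75 days = 3.0888e+06 s; T₂ = 12.95 hours = 46620 s.
T_syn = |T₁ · T₂ / (T₁ − T₂)|.
T_syn = |3.0888e+06 · 46620 / (3.0888e+06 − 46620)| s ≈ 4.733e+04 s = 13.15 hours.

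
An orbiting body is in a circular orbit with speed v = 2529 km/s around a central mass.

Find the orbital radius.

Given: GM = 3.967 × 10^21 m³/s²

Convert to SI: v = 2529 km/s = 2.529e+06 m/s.
For a circular orbit, v² = GM / r, so r = GM / v².
r = 3.967e+21 / (2.529e+06)² m ≈ 6.202e+08 m = 6.202 × 10^8 m.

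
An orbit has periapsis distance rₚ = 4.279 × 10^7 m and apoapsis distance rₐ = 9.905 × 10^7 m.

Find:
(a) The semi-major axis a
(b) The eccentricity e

(a) a = (rₚ + rₐ) / 2 = (4.279e+07 + 9.905e+07) / 2 ≈ 7.092e+07 m = 7.092 × 10^7 m.
(b) e = (rₐ − rₚ) / (rₐ + rₚ) = (9.905e+07 − 4.279e+07) / (9.905e+07 + 4.279e+07) ≈ 0.3966.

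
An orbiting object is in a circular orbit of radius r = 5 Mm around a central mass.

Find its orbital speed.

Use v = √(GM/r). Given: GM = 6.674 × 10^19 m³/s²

Convert to SI: r = 5 Mm = 5e+06 m.
For a circular orbit, gravity supplies the centripetal force, so v = √(GM / r).
v = √(6.674e+19 / 5e+06) m/s ≈ 3.653e+06 m/s = 3653 km/s.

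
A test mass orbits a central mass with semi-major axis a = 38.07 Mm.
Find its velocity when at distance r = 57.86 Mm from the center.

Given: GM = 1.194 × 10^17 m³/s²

Convert to SI: a = 38.07 Mm = 3.807e+07 m; r = 57.86 Mm = 5.786e+07 m.
Vis-viva: v = √(GM · (2/r − 1/a)).
2/r − 1/a = 2/5.786e+07 − 1/3.807e+07 = 8.29879e-09 m⁻¹.
v = √(1.194e+17 · 8.29879e-09) m/s ≈ 3.148e+04 m/s = 31.48 km/s.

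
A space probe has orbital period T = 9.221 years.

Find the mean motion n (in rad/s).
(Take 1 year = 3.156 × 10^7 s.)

Convert to SI: T = 9.221 years = 2.91015e+08 s.
n = 2π / T.
n = 2π / 2.91015e+08 s ≈ 2.159e-08 rad/s.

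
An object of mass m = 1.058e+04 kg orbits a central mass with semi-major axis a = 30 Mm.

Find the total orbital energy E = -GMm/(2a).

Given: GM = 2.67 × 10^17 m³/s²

Convert to SI: a = 30 Mm = 3e+07 m.
E = −GMm / (2a).
E = −2.67e+17 · 1.058e+04 / (2 · 3e+07) J ≈ -4.708e+13 J = -47.08 TJ.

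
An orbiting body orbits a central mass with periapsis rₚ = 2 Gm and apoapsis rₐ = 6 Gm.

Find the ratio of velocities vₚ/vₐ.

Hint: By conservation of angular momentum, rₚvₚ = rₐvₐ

Convert to SI: rₚ = 2 Gm = 2e+09 m; rₐ = 6 Gm = 6e+09 m.
Conservation of angular momentum gives rₚvₚ = rₐvₐ, so vₚ/vₐ = rₐ/rₚ.
vₚ/vₐ = 6e+09 / 2e+09 ≈ 3.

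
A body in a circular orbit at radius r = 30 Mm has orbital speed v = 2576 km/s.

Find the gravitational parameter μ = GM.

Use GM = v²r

Convert to SI: r = 30 Mm = 3e+07 m; v = 2576 km/s = 2.576e+06 m/s.
For a circular orbit v² = GM/r, so GM = v² · r.
GM = (2.576e+06)² · 3e+07 m³/s² ≈ 1.991e+20 m³/s² = 1.991 × 10^20 m³/s².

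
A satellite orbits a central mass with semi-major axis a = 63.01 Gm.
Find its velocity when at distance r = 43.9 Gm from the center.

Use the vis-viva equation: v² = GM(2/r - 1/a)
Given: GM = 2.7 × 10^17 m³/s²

Convert to SI: a = 63.01 Gm = 6.301e+10 m; r = 43.9 Gm = 4.39e+10 m.
Vis-viva: v = √(GM · (2/r − 1/a)).
2/r − 1/a = 2/4.39e+10 − 1/6.301e+10 = 2.96876e-11 m⁻¹.
v = √(2.7e+17 · 2.96876e-11) m/s ≈ 2831 m/s = 2.831 km/s.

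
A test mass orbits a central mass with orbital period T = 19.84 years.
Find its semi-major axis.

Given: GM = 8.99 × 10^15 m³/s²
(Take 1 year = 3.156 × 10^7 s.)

Convert to SI: T = 19.84 years = 6.2615e+08 s.
Invert Kepler's third law: a = (GM · T² / (4π²))^(1/3).
Substituting T = 6.2615e+08 s and GM = 8.99e+15 m³/s²:
a = (8.99e+15 · (6.2615e+08)² / (4π²))^(1/3) m
a ≈ 4.469e+10 m = 44.69 Gm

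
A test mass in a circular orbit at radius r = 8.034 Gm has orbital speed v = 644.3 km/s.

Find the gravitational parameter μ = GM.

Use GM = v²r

Convert to SI: r = 8.034 Gm = 8.034e+09 m; v = 644.3 km/s = 644300 m/s.
For a circular orbit v² = GM/r, so GM = v² · r.
GM = (644300)² · 8.034e+09 m³/s² ≈ 3.335e+21 m³/s² = 3.335 × 10^21 m³/s².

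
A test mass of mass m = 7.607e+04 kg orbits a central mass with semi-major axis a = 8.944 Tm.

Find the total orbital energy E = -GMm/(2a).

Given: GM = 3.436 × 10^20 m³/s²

Convert to SI: a = 8.944 Tm = 8.944e+12 m.
E = −GMm / (2a).
E = −3.436e+20 · 7.607e+04 / (2 · 8.944e+12) J ≈ -1.461e+12 J = -1.461 TJ.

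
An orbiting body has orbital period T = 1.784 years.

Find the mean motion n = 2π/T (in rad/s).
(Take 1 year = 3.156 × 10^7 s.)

Convert to SI: T = 1.784 years = 5.6303e+07 s.
n = 2π / T.
n = 2π / 5.6303e+07 s ≈ 1.116e-07 rad/s.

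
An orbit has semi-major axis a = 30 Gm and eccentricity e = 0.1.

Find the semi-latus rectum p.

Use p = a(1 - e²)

Convert to SI: a = 30 Gm = 3e+10 m.
p = a (1 − e²).
p = 3e+10 · (1 − (0.1)²) = 3e+10 · 0.99 ≈ 2.97e+10 m = 29.7 Gm.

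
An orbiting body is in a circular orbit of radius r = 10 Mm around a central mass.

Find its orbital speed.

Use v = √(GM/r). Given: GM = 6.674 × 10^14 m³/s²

Convert to SI: r = 10 Mm = 1e+07 m.
For a circular orbit, gravity supplies the centripetal force, so v = √(GM / r).
v = √(6.674e+14 / 1e+07) m/s ≈ 8169 m/s = 8.169 km/s.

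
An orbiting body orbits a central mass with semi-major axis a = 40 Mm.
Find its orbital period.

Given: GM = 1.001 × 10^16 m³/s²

Convert to SI: a = 40 Mm = 4e+07 m.
Kepler's third law: T = 2π √(a³ / GM).
Substituting a = 4e+07 m and GM = 1.001e+16 m³/s²:
T = 2π √((4e+07)³ / 1.001e+16) s
T ≈ 1.589e+04 s = 4.413 hours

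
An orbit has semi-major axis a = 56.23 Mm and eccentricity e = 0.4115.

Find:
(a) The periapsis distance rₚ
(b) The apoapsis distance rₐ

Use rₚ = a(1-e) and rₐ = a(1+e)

Convert to SI: a = 56.23 Mm = 5.623e+07 m.
(a) rₚ = a(1 − e) = 5.623e+07 · (1 − 0.4115) = 5.623e+07 · 0.5885 ≈ 3.309e+07 m = 33.09 Mm.
(b) rₐ = a(1 + e) = 5.623e+07 · (1 + 0.4115) = 5.623e+07 · 1.4115 ≈ 7.937e+07 m = 79.37 Mm.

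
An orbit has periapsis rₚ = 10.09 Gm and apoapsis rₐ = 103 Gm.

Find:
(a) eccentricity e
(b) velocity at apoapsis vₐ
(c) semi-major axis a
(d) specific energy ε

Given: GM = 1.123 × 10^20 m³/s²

Convert to SI: rₚ = 10.09 Gm = 1.009e+10 m; rₐ = 103 Gm = 1.03e+11 m.
(a) e = (rₐ − rₚ)/(rₐ + rₚ) = (1.03e+11 − 1.009e+10)/(1.03e+11 + 1.009e+10) ≈ 0.8216
(b) With a = (rₚ + rₐ)/2 = 5.6545e+10 m, vₐ = √(GM (2/rₐ − 1/a)) = √(1.123e+20 · (2/1.03e+11 − 1/5.6545e+10)) m/s ≈ 1.395e+04 m/s
(c) a = (rₚ + rₐ)/2 = (1.009e+10 + 1.03e+11)/2 ≈ 5.654e+10 m
(d) With a = (rₚ + rₐ)/2 = 5.6545e+10 m, ε = −GM/(2a) = −1.123e+20/(2 · 5.6545e+10) J/kg ≈ -9.93e+08 J/kg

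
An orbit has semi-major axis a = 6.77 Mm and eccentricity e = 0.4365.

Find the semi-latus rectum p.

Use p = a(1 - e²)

Convert to SI: a = 6.77 Mm = 6.77e+06 m.
p = a (1 − e²).
p = 6.77e+06 · (1 − (0.4365)²) = 6.77e+06 · 0.809468 ≈ 5.48e+06 m = 5.48 Mm.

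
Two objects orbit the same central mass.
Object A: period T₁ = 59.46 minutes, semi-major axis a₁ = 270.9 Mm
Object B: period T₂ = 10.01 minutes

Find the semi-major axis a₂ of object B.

Convert to SI: T₁ = 59.46 minutes = 3567.6 s; a₁ = 270.9 Mm = 2.709e+08 m; T₂ = 10.01 minutes = 600.6 s.
Kepler's third law: (T₁/T₂)² = (a₁/a₂)³ ⇒ a₂ = a₁ · (T₂/T₁)^(2/3).
T₂/T₁ = 600.6 / 3567.6 = 0.168348.
a₂ = 2.709e+08 · (0.168348)^(2/3) m ≈ 8.259e+07 m = 82.59 Mm.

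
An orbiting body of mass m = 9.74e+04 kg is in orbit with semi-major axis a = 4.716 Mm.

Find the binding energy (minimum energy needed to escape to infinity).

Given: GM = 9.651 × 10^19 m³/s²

Convert to SI: a = 4.716 Mm = 4.716e+06 m.
Total orbital energy is E = −GMm/(2a); binding energy is E_bind = −E = GMm/(2a).
E_bind = 9.651e+19 · 9.74e+04 / (2 · 4.716e+06) J ≈ 9.966e+17 J = 996.6 PJ.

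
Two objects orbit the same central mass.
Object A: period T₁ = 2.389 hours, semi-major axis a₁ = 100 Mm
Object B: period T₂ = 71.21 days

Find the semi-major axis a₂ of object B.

Convert to SI: T₁ = 2.389 hours = 8600.4 s; a₁ = 100 Mm = 1e+08 m; T₂ = 71.21 days = 6.15254e+06 s.
Kepler's third law: (T₁/T₂)² = (a₁/a₂)³ ⇒ a₂ = a₁ · (T₂/T₁)^(2/3).
T₂/T₁ = 6.15254e+06 / 8600.4 = 715.379.
a₂ = 1e+08 · (715.379)^(2/3) m ≈ 7.999e+09 m = 7.999 Gm.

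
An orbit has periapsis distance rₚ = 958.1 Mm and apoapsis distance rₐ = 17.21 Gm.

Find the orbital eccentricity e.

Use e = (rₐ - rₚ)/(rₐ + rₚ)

Convert to SI: rₚ = 958.1 Mm = 9.581e+08 m; rₐ = 17.21 Gm = 1.721e+10 m.
e = (rₐ − rₚ) / (rₐ + rₚ).
e = (1.721e+10 − 9.581e+08) / (1.721e+10 + 9.581e+08) = 1.62519e+10 / 1.81681e+10 ≈ 0.8945.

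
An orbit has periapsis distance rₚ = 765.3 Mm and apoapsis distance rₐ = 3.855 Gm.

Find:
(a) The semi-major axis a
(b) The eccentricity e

Convert to SI: rₚ = 765.3 Mm = 7.653e+08 m; rₐ = 3.855 Gm = 3.855e+09 m.
(a) a = (rₚ + rₐ) / 2 = (7.653e+08 + 3.855e+09) / 2 ≈ 2.31e+09 m = 2.31 Gm.
(b) e = (rₐ − rₚ) / (rₐ + rₚ) = (3.855e+09 − 7.653e+08) / (3.855e+09 + 7.653e+08) ≈ 0.6687.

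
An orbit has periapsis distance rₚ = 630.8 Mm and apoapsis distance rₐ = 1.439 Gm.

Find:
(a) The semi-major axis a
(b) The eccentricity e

Convert to SI: rₚ = 630.8 Mm = 6.308e+08 m; rₐ = 1.439 Gm = 1.439e+09 m.
(a) a = (rₚ + rₐ) / 2 = (6.308e+08 + 1.439e+09) / 2 ≈ 1.035e+09 m = 1.035 Gm.
(b) e = (rₐ − rₚ) / (rₐ + rₚ) = (1.439e+09 − 6.308e+08) / (1.439e+09 + 6.308e+08) ≈ 0.3905.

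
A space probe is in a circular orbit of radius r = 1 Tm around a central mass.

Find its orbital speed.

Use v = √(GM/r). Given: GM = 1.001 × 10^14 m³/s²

Convert to SI: r = 1 Tm = 1e+12 m.
For a circular orbit, gravity supplies the centripetal force, so v = √(GM / r).
v = √(1.001e+14 / 1e+12) m/s ≈ 10 m/s = 10 m/s.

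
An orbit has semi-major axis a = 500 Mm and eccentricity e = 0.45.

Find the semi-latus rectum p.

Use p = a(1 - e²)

Convert to SI: a = 500 Mm = 5e+08 m.
p = a (1 − e²).
p = 5e+08 · (1 − (0.45)²) = 5e+08 · 0.7975 ≈ 3.988e+08 m = 398.8 Mm.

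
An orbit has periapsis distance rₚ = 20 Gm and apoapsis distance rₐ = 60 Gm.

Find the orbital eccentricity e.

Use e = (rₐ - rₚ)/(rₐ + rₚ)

Convert to SI: rₚ = 20 Gm = 2e+10 m; rₐ = 60 Gm = 6e+10 m.
e = (rₐ − rₚ) / (rₐ + rₚ).
e = (6e+10 − 2e+10) / (6e+10 + 2e+10) = 4e+10 / 8e+10 ≈ 0.5.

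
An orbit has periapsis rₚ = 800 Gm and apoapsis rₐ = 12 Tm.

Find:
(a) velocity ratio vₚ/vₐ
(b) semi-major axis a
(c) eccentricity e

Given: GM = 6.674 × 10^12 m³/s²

Convert to SI: rₚ = 800 Gm = 8e+11 m; rₐ = 12 Tm = 1.2e+13 m.
(a) Conservation of angular momentum (rₚvₚ = rₐvₐ) gives vₚ/vₐ = rₐ/rₚ = 1.2e+13/8e+11 ≈ 15
(b) a = (rₚ + rₐ)/2 = (8e+11 + 1.2e+13)/2 ≈ 6.4e+12 m
(c) e = (rₐ − rₚ)/(rₐ + rₚ) = (1.2e+13 − 8e+11)/(1.2e+13 + 8e+11) ≈ 0.875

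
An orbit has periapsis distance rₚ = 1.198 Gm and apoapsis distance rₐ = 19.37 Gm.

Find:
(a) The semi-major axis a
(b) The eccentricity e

Convert to SI: rₚ = 1.198 Gm = 1.198e+09 m; rₐ = 19.37 Gm = 1.937e+10 m.
(a) a = (rₚ + rₐ) / 2 = (1.198e+09 + 1.937e+10) / 2 ≈ 1.028e+10 m = 10.28 Gm.
(b) e = (rₐ − rₚ) / (rₐ + rₚ) = (1.937e+10 − 1.198e+09) / (1.937e+10 + 1.198e+09) ≈ 0.8835.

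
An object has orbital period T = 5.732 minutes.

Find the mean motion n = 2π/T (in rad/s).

Convert to SI: T = 5.732 minutes = 343.92 s.
n = 2π / T.
n = 2π / 343.92 s ≈ 0.01827 rad/s.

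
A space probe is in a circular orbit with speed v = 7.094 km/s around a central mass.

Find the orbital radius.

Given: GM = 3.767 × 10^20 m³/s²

Convert to SI: v = 7.094 km/s = 7094 m/s.
For a circular orbit, v² = GM / r, so r = GM / v².
r = 3.767e+20 / (7094)² m ≈ 7.485e+12 m = 7.485 Tm.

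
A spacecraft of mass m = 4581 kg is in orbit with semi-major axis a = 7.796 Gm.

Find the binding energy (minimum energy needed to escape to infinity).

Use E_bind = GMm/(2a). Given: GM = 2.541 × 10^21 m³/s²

Convert to SI: a = 7.796 Gm = 7.796e+09 m.
Total orbital energy is E = −GMm/(2a); binding energy is E_bind = −E = GMm/(2a).
E_bind = 2.541e+21 · 4581 / (2 · 7.796e+09) J ≈ 7.466e+14 J = 746.6 TJ.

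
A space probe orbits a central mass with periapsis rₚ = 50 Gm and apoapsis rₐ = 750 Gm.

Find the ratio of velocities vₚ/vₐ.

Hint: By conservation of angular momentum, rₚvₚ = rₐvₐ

Convert to SI: rₚ = 50 Gm = 5e+10 m; rₐ = 750 Gm = 7.5e+11 m.
Conservation of angular momentum gives rₚvₚ = rₐvₐ, so vₚ/vₐ = rₐ/rₚ.
vₚ/vₐ = 7.5e+11 / 5e+10 ≈ 15.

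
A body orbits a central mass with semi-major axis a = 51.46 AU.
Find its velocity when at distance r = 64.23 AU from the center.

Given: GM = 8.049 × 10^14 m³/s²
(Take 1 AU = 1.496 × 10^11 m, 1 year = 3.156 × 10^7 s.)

Convert to SI: a = 51.46 AU = 7.69842e+12 m; r = 64.23 AU = 9.60881e+12 m.
Vis-viva: v = √(GM · (2/r − 1/a)).
2/r − 1/a = 2/9.60881e+12 − 1/7.69842e+12 = 7.82455e-14 m⁻¹.
v = √(8.049e+14 · 7.82455e-14) m/s ≈ 7.936 m/s = 0.001674 AU/year.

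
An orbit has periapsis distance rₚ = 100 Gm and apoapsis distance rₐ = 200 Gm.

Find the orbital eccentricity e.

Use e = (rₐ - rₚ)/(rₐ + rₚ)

Convert to SI: rₚ = 100 Gm = 1e+11 m; rₐ = 200 Gm = 2e+11 m.
e = (rₐ − rₚ) / (rₐ + rₚ).
e = (2e+11 − 1e+11) / (2e+11 + 1e+11) = 1e+11 / 3e+11 ≈ 0.3333.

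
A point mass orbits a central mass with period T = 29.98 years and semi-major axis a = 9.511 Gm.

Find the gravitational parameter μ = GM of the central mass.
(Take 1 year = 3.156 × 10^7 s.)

Convert to SI: T = 29.98 years = 9.46169e+08 s; a = 9.511 Gm = 9.511e+09 m.
GM = 4π² · a³ / T².
GM = 4π² · (9.511e+09)³ / (9.46169e+08)² m³/s² ≈ 3.794e+13 m³/s² = 3.794 × 10^13 m³/s².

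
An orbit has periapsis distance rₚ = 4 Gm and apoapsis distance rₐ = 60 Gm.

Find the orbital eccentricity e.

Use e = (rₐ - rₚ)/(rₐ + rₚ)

Convert to SI: rₚ = 4 Gm = 4e+09 m; rₐ = 60 Gm = 6e+10 m.
e = (rₐ − rₚ) / (rₐ + rₚ).
e = (6e+10 − 4e+09) / (6e+10 + 4e+09) = 5.6e+10 / 6.4e+10 ≈ 0.875.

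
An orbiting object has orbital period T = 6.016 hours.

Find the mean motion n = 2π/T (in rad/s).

Convert to SI: T = 6.016 hours = 21657.6 s.
n = 2π / T.
n = 2π / 21657.6 s ≈ 0.0002901 rad/s.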